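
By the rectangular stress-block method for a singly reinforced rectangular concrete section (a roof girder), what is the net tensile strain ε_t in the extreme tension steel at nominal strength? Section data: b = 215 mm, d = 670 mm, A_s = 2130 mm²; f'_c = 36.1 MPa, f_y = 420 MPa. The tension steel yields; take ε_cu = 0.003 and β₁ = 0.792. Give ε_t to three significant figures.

a = A_s f_y/(0.85 f'_c b) = 135.60 mm.
β₁ = 0.792, so c = a/β₁ = 135.60/0.792 = 171.21 mm.
From the linear strain diagram with ε_cu = 0.003: ε_t = 0.003 (d − c)/c = 0.003 × (670 − 171.21)/171.21 = 0.00874.
Since ε_t ≥ 0.005, the section is tension-controlled.

ε_t ≈ 0.00874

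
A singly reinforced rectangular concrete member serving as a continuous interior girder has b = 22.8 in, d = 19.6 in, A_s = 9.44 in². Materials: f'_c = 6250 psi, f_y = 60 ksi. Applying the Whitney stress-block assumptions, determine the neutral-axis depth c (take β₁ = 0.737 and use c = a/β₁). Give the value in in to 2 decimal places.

T = A_s f_y = 9.44 × 60 = 566.4 kips.
a = T/(0.85 f'_c b) = 566.4/(0.85 × 6.25 × 22.8) = 4.6762 in.
With β₁ = 0.737, c = a/β₁ = 4.6762/0.737 = 6.34 in.

c ≈ 6.34 in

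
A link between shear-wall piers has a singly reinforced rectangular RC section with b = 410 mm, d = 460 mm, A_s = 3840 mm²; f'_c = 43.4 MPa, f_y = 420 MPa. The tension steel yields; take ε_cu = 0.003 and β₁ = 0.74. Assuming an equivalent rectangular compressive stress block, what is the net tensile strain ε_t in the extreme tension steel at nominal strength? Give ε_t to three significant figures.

ε_t ≈ 0.00658

a = A_s f_y/(0.85 f'_c b) = 106.63 mm.
β₁ = 0.74, so c = a/β₁ = 106.63/0.74 = 144.09 mm.
From the linear strain diagram with ε_cu = 0.003: ε_t = 0.003 (d − c)/c = 0.003 × (460 − 144.09)/144.09 = 0.00658.
Since ε_t ≥ 0.005, the section is tension-controlled.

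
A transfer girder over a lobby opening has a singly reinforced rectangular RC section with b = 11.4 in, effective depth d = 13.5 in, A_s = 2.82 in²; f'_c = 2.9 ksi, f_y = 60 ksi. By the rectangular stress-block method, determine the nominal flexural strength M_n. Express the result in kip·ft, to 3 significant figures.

M_n ≈ 148 kip·ft

T = A_s f_y = 2.82 × 60 = 169.2 kips.
a = T/(0.85 f'_c b) = 169.2/(0.85 × 2.9 × 11.4) = 6.021 in.
M_n = T(d − a/2) = 169.2 × (13.5 − 3.0105) = 1774.8 kip·in = 1774.8/12 = 147.90 kip·ft.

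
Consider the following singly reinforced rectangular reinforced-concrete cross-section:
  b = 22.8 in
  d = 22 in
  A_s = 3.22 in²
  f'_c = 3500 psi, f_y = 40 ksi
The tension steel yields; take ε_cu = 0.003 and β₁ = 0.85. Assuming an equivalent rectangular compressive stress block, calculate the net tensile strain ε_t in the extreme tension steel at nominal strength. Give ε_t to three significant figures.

ε_t ≈ 0.0265

a = A_s f_y/(0.85 f'_c b) = 1.899 in.
β₁ = 0.85, so c = a/β₁ = 1.899/0.85 = 2.234 in.
From the linear strain diagram with ε_cu = 0.003: ε_t = 0.003 (d − c)/c = 0.003 × (22 − 2.234)/2.234 = 0.0265.
Since ε_t ≥ 0.005, the section is tension-controlled.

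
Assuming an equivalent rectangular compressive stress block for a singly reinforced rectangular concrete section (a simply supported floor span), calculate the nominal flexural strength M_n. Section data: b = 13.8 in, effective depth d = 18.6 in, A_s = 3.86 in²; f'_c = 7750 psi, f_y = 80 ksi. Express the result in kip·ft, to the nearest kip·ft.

T = A_s f_y = 3.86 × 80 = 308.8 kips.
a = T/(0.85 f'_c b) = 308.8/(0.85 × 7.75 × 13.8) = 3.397 in.
M_n = T(d − a/2) = 308.8 × (18.6 − 1.6985) = 5219.2 kip·in = 5219.2/12 = 434.93 kip·ft.

M_n ≈ 435 kip·ft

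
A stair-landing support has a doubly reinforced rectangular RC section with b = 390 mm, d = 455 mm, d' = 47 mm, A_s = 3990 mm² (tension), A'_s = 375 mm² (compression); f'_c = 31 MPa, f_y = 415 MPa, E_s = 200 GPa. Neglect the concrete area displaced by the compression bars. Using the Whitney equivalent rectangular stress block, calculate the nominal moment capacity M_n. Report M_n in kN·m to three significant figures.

M_n ≈ 637 kN·m

Assume both tension and compression steel yield.
Net tension couple steel: A_s − A'_s = 3615 mm².
a = (A_s − A'_s) f_y / (0.85 f'_c b) = 1500225/(0.85 × 31 × 390) = 145.99 mm.
c = a/β₁ = 145.99/0.829 = 176.10 mm; ε'_s = 0.003(c − d')/c = 0.0022 ≥ f_y/E_s = 0.0021, so compression steel does yield.
M_n = (A_s − A'_s) f_y (d − a/2) + A'_s f_y (d − d') = [1500225 × (455 − 72.995) + 155625 × (455 − 47)] × 10⁻⁶ = 573.09 + 63.50 = 636.59 kN·m.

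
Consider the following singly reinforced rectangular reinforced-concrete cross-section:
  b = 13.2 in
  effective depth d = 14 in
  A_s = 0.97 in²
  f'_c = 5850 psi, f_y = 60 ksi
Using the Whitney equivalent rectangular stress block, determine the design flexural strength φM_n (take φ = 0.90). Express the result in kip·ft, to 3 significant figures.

T = A_s f_y = 0.97 × 60 = 58.2 kips.
a = T/(0.85 f'_c b) = 58.2/(0.85 × 5.85 × 13.2) = 0.887 in.
M_n = T(d − a/2) = 58.2 × (14 − 0.4435) = 789.0 kip·in = 789.0/12 = 65.75 kip·ft.
φM_n = 0.90 × 65.75 = 59.18 kip·ft.

φM_n ≈ 59.2 kip·ft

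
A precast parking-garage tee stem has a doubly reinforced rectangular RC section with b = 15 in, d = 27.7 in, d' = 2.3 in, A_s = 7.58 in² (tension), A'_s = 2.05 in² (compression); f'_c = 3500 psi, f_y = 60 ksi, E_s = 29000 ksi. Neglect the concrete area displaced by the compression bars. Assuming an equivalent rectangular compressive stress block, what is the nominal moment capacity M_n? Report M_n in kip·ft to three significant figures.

M_n ≈ 923 kip·ft

Assume both steels yield.
a = (A_s − A'_s) f_y/(0.85 f'_c b) = (7.58 − 2.05) × 60/(0.85 × 3.5 × 15) = 7.435 in.
c = a/β₁ = 7.435/0.85 = 8.747 in; ε'_s = 0.003(c − d')/c = 0.0022 ≥ ε_y = 0.0021, so the compression steel yields.
M_n = (A_s − A'_s) f_y (d − a/2) + A'_s f_y (d − d') = 331.8 × (27.7 − 3.7175) + 123 × (27.7 − 2.3) = 7957.4 + 3124.2 = 11081.6 kip·in = 11081.6/12 = 923.47 kip·ft.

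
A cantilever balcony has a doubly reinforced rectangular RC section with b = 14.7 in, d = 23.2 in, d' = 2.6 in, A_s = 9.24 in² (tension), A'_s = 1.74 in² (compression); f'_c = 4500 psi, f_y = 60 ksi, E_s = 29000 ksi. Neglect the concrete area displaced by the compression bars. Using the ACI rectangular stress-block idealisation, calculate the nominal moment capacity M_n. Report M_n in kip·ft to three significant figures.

Assume both steels yield.
a = (A_s − A'_s) f_y/(0.85 f'_c b) = (9.24 − 1.74) × 60/(0.85 × 4.5 × 14.7) = 8.003 in.
c = a/β₁ = 8.003/0.825 = 9.701 in; ε'_s = 0.003(c − d')/c = 0.0022 ≥ ε_y = 0.0021, so the compression steel yields.
M_n = (A_s − A'_s) f_y (d − a/2) + A'_s f_y (d − d') = 450 × (23.2 − 4.0015) + 104.4 × (23.2 − 2.6) = 8639.3 + 2150.6 = 10789.9 kip·in = 10789.9/12 = 899.16 kip·ft.

M_n ≈ 899 kip·ft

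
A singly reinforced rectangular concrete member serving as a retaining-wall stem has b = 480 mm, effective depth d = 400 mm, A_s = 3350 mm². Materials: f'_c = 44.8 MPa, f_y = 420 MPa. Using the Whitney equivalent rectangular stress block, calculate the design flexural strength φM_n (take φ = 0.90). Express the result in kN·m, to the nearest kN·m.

T = A_s f_y = 3350 × 420 = 1407000 N = 1407 kN.
From C = T: a = T/(0.85 f'_c b) = 1407000/(0.85 × 44.8 × 480) = 76.98 mm.
M_n = T(d − a/2) = 1407 kN × (400 − 38.49) mm = 508.64 kN·m.
φM_n = 0.90 × 508.64 = 457.78 kN·m.

φM_n ≈ 458 kN·m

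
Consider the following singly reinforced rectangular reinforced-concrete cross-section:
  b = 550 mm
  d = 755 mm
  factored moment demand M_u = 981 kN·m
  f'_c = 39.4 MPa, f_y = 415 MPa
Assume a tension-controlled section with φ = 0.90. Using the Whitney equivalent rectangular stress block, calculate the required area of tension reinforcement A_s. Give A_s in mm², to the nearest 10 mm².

A_s ≈ 3680 mm²

M_n = M_u/φ = 981/0.90 = 1090 kN·m.
With M_n = 0.85 f'_c a b (d − a/2), solve the quadratic for a:
a = d − √(d² − 2M_n/(0.85 f'_c b)) = 755 − √(755² − 2 × 1090×10⁶/(0.85 × 39.4 × 550)) = 82.93 mm.
A_s = 0.85 f'_c a b / f_y = 0.85 × 39.4 × 82.93 × 550 / 415 = 3680.8 mm².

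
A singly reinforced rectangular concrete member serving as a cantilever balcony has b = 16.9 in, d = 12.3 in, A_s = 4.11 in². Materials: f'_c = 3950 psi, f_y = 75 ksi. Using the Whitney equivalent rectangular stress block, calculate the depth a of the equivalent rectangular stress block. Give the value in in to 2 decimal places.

T = A_s f_y = 4.11 × 75 = 308.25 kips.
a = T/(0.85 f'_c b) = 308.25/(0.85 × 3.95 × 16.9) = 5.43 in.

a ≈ 5.43 in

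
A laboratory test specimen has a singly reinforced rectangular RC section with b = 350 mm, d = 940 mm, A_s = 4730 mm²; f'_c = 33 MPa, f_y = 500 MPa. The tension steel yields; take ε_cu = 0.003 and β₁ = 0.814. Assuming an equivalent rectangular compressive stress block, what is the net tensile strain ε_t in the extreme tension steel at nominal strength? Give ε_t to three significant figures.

ε_t ≈ 0.00653

a = A_s f_y/(0.85 f'_c b) = 240.90 mm.
β₁ = 0.814, so c = a/β₁ = 240.90/0.814 = 295.95 mm.
From the linear strain diagram with ε_cu = 0.003: ε_t = 0.003 (d − c)/c = 0.003 × (940 − 295.95)/295.95 = 0.00653.
Since ε_t ≥ 0.005, the section is tension-controlled.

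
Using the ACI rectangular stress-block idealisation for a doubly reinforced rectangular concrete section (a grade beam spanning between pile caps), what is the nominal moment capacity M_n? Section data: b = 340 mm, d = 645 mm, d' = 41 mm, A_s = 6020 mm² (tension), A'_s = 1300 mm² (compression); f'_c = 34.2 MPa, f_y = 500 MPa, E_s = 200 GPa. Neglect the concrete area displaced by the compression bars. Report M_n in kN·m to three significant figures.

Assume both tension and compression steel yield.
Net tension couple steel: A_s − A'_s = 4720 mm².
a = (A_s − A'_s) f_y / (0.85 f'_c b) = 2360000/(0.85 × 34.2 × 340) = 238.77 mm.
c = a/β₁ = 238.77/0.806 = 296.24 mm; ε'_s = 0.003(c − d')/c = 0.0026 ≥ f_y/E_s = 0.0025, so compression steel does yield.
M_n = (A_s − A'_s) f_y (d − a/2) + A'_s f_y (d − d') = [2360000 × (645 − 119.385) + 650000 × (645 − 41)] × 10⁻⁶ = 1240.45 + 392.60 = 1633.05 kN·m.

M_n ≈ 1630 kN·m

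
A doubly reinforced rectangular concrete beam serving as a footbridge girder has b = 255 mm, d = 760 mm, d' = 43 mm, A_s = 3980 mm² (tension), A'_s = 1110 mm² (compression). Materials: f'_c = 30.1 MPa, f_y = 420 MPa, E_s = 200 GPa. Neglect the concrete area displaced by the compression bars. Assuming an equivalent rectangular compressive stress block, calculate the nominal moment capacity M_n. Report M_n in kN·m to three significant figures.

M_n ≈ 1140 kN·m

Assume both tension and compression steel yield.
Net tension couple steel: A_s − A'_s = 2870 mm².
a = (A_s − A'_s) f_y / (0.85 f'_c b) = 1205400/(0.85 × 30.1 × 255) = 184.76 mm.
c = a/β₁ = 184.76/0.835 = 221.27 mm; ε'_s = 0.003(c − d')/c = 0.0024 ≥ f_y/E_s = 0.0021, so compression steel does yield.
M_n = (A_s − A'_s) f_y (d − a/2) + A'_s f_y (d − d') = [1205400 × (760 − 92.38) + 466200 × (760 − 43)] × 10⁻⁶ = 804.75 + 334.27 = 1139.02 kN·m.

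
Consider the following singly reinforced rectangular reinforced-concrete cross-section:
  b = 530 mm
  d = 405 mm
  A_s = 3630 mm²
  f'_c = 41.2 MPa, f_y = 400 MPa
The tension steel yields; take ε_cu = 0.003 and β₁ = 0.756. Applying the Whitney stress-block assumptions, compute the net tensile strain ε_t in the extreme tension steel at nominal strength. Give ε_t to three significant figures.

ε_t ≈ 0.00874

a = A_s f_y/(0.85 f'_c b) = 78.23 mm.
β₁ = 0.756, so c = a/β₁ = 78.23/0.756 = 103.48 mm.
From the linear strain diagram with ε_cu = 0.003: ε_t = 0.003 (d − c)/c = 0.003 × (405 − 103.48)/103.48 = 0.00874.
Since ε_t ≥ 0.005, the section is tension-controlled.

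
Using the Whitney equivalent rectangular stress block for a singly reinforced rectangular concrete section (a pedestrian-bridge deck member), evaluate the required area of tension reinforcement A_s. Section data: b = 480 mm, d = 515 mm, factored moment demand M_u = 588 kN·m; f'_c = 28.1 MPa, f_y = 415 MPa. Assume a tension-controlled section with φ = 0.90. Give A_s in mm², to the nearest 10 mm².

A_s ≈ 3480 mm²

M_n = M_u/φ = 588/0.90 = 653.333 kN·m.
With M_n = 0.85 f'_c a b (d − a/2), solve the quadratic for a:
a = d − √(d² − 2M_n/(0.85 f'_c b)) = 515 − √(515² − 2 × 653.333×10⁶/(0.85 × 28.1 × 480)) = 126.09 mm.
A_s = 0.85 f'_c a b / f_y = 0.85 × 28.1 × 126.09 × 480 / 415 = 3483.4 mm².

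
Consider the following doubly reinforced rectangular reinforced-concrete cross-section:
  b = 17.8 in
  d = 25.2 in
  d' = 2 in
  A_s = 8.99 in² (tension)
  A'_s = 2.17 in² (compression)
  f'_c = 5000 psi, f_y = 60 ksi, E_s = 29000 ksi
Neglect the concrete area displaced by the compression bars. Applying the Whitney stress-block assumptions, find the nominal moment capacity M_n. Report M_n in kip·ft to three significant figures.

M_n ≈ 1020 kip·ft

Assume both steels yield.
a = (A_s − A'_s) f_y/(0.85 f'_c b) = (8.99 − 2.17) × 60/(0.85 × 5 × 17.8) = 5.409 in.
c = a/β₁ = 5.409/0.8 = 6.761 in; ε'_s = 0.003(c − d')/c = 0.0021 ≥ ε_y = 0.0021, so the compression steel yields.
M_n = (A_s − A'_s) f_y (d − a/2) + A'_s f_y (d − d') = 409.2 × (25.2 − 2.7045) + 130.2 × (25.2 − 2) = 9205.2 + 3020.6 = 12225.8 kip·in = 12225.8/12 = 1018.82 kip·ft.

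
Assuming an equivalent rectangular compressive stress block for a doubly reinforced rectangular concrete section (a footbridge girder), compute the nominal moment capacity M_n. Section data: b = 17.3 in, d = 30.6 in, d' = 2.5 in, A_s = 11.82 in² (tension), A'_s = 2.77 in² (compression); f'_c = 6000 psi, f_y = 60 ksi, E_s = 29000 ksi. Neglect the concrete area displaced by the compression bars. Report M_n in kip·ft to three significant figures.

M_n ≈ 1630 kip·ft

Assume both steels yield.
a = (A_s − A'_s) f_y/(0.85 f'_c b) = (11.82 − 2.77) × 60/(0.85 × 6 × 17.3) = 6.154 in.
c = a/β₁ = 6.154/0.75 = 8.205 in; ε'_s = 0.003(c − d')/c = 0.0021 ≥ ε_y = 0.0021, so the compression steel yields.
M_n = (A_s − A'_s) f_y (d − a/2) + A'_s f_y (d − d') = 543 × (30.6 − 3.077) + 166.2 × (30.6 − 2.5) = 14945.0 + 4670.2 = 19615.2 kip·in = 19615.2/12 = 1634.60 kip·ft.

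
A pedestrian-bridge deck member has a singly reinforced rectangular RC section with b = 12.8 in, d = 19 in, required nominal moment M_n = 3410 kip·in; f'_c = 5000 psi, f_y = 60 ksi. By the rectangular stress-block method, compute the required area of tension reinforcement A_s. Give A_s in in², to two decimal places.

From M_n = 0.85 f'_c a b (d − a/2):
a = d − √(d² − 2M_n/(0.85 f'_c b)) = 19 − √(19² − 2 × 3410/(0.85 × 5 × 12.8)) = 3.650 in.
A_s = 0.85 f'_c a b / f_y = 0.85 × 5 × 3.650 × 12.8 / 60 = 3.309 in².

A_s ≈ 3.31 in²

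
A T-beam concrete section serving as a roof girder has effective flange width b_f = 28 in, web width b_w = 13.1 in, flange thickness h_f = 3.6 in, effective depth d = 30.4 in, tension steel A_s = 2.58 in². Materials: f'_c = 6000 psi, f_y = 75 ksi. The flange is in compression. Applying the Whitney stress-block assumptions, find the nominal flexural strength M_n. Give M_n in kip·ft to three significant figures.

Tension: T = A_s f_y = 2.58 × 75 = 193.5 kips.
Try a within the flange: a = T/(0.85 f'_c b_f) = 193.5/(0.85 × 6 × 28) = 1.355 in.
Since a = 1.355 ≤ h_f = 3.6 in, the stress block lies entirely in the flange; analyse as a rectangular beam of width b_f.
M_n = T(d − a/2) = 193.5 × (30.4 − 0.6775) = 5751.3 kip·in.
M_n = 5751.3/12 = 479.28 kip·ft.

M_n ≈ 479 kip·ft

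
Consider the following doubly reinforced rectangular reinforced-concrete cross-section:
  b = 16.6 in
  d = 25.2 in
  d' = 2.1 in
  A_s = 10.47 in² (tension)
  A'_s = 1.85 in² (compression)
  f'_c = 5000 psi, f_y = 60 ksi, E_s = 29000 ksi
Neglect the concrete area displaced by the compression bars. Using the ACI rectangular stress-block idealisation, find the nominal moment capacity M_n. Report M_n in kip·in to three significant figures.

Assume both steels yield.
a = (A_s − A'_s) f_y/(0.85 f'_c b) = (10.47 − 1.85) × 60/(0.85 × 5 × 16.6) = 7.331 in.
c = a/β₁ = 7.331/0.8 = 9.164 in; ε'_s = 0.003(c − d')/c = 0.0023 ≥ ε_y = 0.0021, so the compression steel yields.
M_n = (A_s − A'_s) f_y (d − a/2) + A'_s f_y (d − d') = 517.2 × (25.2 − 3.6655) + 111 × (25.2 − 2.1) = 11137.6 + 2564.1 = 13701.7 kip·in.

M_n ≈ 13700 kip·in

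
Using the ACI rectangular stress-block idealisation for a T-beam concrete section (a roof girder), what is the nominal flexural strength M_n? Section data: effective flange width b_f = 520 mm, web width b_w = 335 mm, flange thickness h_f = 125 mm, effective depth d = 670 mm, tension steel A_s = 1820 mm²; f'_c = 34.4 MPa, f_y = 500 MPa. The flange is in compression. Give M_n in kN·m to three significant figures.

M_n ≈ 582 kN·m

Tension: T = A_s f_y = 1820 × 500 = 910000 N.
Try a within the flange: a = T/(0.85 f'_c b_f) = 910000/(0.85 × 34.4 × 520) = 59.85 mm.
Since a = 59.85 ≤ h_f = 125 mm, the stress block lies entirely in the flange; analyse as a rectangular beam of width b_f.
M_n = T(d − a/2) = 910000 × (670 − 29.925) = 582.47 × 10⁶ N·mm.
M_n = 582.47 kN·m.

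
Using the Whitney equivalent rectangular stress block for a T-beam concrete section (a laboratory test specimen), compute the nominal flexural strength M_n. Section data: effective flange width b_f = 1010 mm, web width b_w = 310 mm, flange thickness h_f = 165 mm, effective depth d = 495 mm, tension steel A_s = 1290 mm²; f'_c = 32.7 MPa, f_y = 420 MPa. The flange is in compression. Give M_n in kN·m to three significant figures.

Tension: T = A_s f_y = 1290 × 420 = 541800 N.
Try a within the flange: a = T/(0.85 f'_c b_f) = 541800/(0.85 × 32.7 × 1010) = 19.30 mm.
Since a = 19.30 ≤ h_f = 165 mm, the stress block lies entirely in the flange; analyse as a rectangular beam of width b_f.
M_n = T(d − a/2) = 541800 × (495 − 9.65) = 262.96 × 10⁶ N·mm.
M_n = 262.96 kN·m.

M_n ≈ 263 kN·m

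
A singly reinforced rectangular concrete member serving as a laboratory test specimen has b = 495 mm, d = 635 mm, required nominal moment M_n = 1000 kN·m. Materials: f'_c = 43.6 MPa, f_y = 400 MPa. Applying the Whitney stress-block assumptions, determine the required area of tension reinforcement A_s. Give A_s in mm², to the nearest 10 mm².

A_s ≈ 4250 mm²

With M_n = 0.85 f'_c a b (d − a/2), solve the quadratic for a:
a = d − √(d² − 2M_n/(0.85 f'_c b)) = 635 − √(635² − 2 × 1000×10⁶/(0.85 × 43.6 × 495)) = 92.60 mm.
A_s = 0.85 f'_c a b / f_y = 0.85 × 43.6 × 92.60 × 495 / 400 = 4246.8 mm².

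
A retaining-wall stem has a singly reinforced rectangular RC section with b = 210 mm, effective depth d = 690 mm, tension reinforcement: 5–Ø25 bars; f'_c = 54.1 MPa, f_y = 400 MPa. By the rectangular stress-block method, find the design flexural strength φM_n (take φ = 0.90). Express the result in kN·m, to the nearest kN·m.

A_s = 5 × 491 = 2455 mm².
T = A_s f_y = 2455 × 400 = 982000 N = 982 kN.
From C = T: a = T/(0.85 f'_c b) = 982000/(0.85 × 54.1 × 210) = 101.69 mm.
M_n = T(d − a/2) = 982 kN × (690 − 50.845) mm = 627.65 kN·m.
φM_n = 0.90 × 627.65 = 564.89 kN·m.

φM_n ≈ 565 kN·m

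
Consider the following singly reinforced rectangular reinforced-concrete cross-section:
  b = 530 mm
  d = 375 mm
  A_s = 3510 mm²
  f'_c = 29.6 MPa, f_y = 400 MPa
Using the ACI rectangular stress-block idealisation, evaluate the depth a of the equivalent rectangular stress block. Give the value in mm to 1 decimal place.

a ≈ 105.3 mm

T = A_s f_y = 3510 × 400 = 1404000 N = 1404 kN.
Setting C = 0.85 f'_c a b equal to T: a = 1404000/(0.85 × 29.6 × 530) = 105.3 mm.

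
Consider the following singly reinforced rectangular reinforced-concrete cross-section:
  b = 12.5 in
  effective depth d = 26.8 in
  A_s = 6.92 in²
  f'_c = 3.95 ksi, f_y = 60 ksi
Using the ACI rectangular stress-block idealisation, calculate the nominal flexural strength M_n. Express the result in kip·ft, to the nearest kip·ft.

T = A_s f_y = 6.92 × 60 = 415.2 kips.
a = T/(0.85 f'_c b) = 415.2/(0.85 × 3.95 × 12.5) = 9.893 in.
M_n = T(d − a/2) = 415.2 × (26.8 − 4.9465) = 9073.6 kip·in = 9073.6/12 = 756.13 kip·ft.

M_n ≈ 756 kip·ft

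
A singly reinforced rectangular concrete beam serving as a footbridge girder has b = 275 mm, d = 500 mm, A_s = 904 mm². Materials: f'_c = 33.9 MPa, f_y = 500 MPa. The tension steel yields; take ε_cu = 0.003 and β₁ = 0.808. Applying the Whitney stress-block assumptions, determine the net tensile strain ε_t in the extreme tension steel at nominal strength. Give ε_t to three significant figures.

a = A_s f_y/(0.85 f'_c b) = 57.04 mm.
β₁ = 0.808, so c = a/β₁ = 57.04/0.808 = 70.59 mm.
From the linear strain diagram with ε_cu = 0.003: ε_t = 0.003 (d − c)/c = 0.003 × (500 − 70.59)/70.59 = 0.0182.
Since ε_t ≥ 0.005, the section is tension-controlled.

ε_t ≈ 0.0182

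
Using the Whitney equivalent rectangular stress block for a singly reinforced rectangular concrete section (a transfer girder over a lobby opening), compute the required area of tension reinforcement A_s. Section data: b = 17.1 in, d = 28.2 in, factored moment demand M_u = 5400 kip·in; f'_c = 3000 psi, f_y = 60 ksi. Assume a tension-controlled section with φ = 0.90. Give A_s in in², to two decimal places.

M_n = M_u/φ = 5400/0.90 = 6000 kip·in.
From M_n = 0.85 f'_c a b (d − a/2):
a = d − √(d² − 2M_n/(0.85 f'_c b)) = 28.2 − √(28.2² − 2 × 6000/(0.85 × 3 × 17.1)) = 5.396 in.
A_s = 0.85 f'_c a b / f_y = 0.85 × 3 × 5.396 × 17.1 / 60 = 3.922 in².

A_s ≈ 3.92 in²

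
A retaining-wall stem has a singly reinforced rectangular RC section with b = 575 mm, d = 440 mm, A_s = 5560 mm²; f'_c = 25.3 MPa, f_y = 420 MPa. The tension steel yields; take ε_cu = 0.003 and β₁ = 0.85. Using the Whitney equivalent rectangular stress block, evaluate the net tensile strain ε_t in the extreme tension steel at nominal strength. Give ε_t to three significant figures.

ε_t ≈ 0.00294

a = A_s f_y/(0.85 f'_c b) = 188.85 mm.
β₁ = 0.85, so c = a/β₁ = 188.85/0.85 = 222.18 mm.
From the linear strain diagram with ε_cu = 0.003: ε_t = 0.003 (d − c)/c = 0.003 × (440 − 222.18)/222.18 = 0.00294.
ε_t < 0.004 — the section is over-reinforced for flexure under ACI limits.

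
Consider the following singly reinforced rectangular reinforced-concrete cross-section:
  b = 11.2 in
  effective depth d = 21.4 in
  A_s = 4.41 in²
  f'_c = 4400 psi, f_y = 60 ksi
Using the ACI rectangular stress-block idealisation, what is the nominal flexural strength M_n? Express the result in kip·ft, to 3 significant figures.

M_n ≈ 402 kip·ft

T = A_s f_y = 4.41 × 60 = 264.6 kips.
a = T/(0.85 f'_c b) = 264.6/(0.85 × 4.4 × 11.2) = 6.317 in.
M_n = T(d − a/2) = 264.6 × (21.4 − 3.1585) = 4826.7 kip·in = 4826.7/12 = 402.23 kip·ft.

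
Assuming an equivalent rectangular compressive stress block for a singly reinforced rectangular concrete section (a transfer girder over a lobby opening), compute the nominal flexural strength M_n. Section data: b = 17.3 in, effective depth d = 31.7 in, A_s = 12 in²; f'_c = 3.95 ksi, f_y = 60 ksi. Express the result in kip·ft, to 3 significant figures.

M_n ≈ 1530 kip·ft

T = A_s f_y = 12 × 60 = 720 kips.
a = T/(0.85 f'_c b) = 720/(0.85 × 3.95 × 17.3) = 12.396 in.
M_n = T(d − a/2) = 720 × (31.7 − 6.198) = 18361.4 kip·in = 18361.4/12 = 1530.12 kip·ft.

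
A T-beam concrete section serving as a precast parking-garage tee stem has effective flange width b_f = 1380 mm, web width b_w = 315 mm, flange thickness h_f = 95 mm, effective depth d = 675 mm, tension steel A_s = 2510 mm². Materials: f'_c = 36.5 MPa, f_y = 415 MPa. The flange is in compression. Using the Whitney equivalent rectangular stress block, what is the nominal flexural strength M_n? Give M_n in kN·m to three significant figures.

Tension: T = A_s f_y = 2510 × 415 = 1041650 N.
Try a within the flange: a = T/(0.85 f'_c b_f) = 1041650/(0.85 × 36.5 × 1380) = 24.33 mm.
Since a = 24.33 ≤ h_f = 95 mm, the stress block lies entirely in the flange; analyse as a rectangular beam of width b_f.
M_n = T(d − a/2) = 1041650 × (675 − 12.165) = 690.44 × 10⁶ N·mm.
M_n = 690.44 kN·m.

M_n ≈ 690 kN·m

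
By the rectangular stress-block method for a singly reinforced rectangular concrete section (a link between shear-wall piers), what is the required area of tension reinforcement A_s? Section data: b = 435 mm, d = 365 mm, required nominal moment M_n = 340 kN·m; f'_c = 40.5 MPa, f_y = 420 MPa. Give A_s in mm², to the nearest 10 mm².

With M_n = 0.85 f'_c a b (d − a/2), solve the quadratic for a:
a = d − √(d² − 2M_n/(0.85 f'_c b)) = 365 − √(365² − 2 × 340×10⁶/(0.85 × 40.5 × 435)) = 68.66 mm.
A_s = 0.85 f'_c a b / f_y = 0.85 × 40.5 × 68.66 × 435 / 420 = 2448.0 mm².

A_s ≈ 2450 mm²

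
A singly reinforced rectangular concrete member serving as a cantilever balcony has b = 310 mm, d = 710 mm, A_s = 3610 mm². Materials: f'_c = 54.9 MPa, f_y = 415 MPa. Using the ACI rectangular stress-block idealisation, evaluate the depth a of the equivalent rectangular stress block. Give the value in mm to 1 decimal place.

a ≈ 103.6 mm

T = A_s f_y = 3610 × 415 = 1498150 N = 1498.15 kN.
Setting C = 0.85 f'_c a b equal to T: a = 1498150/(0.85 × 54.9 × 310) = 103.6 mm.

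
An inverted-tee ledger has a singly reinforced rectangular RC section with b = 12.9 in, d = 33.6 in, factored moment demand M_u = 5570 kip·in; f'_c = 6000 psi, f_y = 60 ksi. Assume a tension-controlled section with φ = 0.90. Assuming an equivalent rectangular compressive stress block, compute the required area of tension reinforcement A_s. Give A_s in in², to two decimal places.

M_n = M_u/φ = 5570/0.90 = 6188.89 kip·in.
From M_n = 0.85 f'_c a b (d − a/2):
a = d − √(d² − 2M_n/(0.85 f'_c b)) = 33.6 − √(33.6² − 2 × 6188.89/(0.85 × 6 × 12.9)) = 2.927 in.
A_s = 0.85 f'_c a b / f_y = 0.85 × 6 × 2.927 × 12.9 / 60 = 3.209 in².

A_s ≈ 3.21 in²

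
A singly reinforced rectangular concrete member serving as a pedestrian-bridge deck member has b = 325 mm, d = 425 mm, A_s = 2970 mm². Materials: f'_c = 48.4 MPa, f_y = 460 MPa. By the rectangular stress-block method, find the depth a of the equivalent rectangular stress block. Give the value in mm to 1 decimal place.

T = A_s f_y = 2970 × 460 = 1366200 N = 1366.2 kN.
Setting C = 0.85 f'_c a b equal to T: a = 1366200/(0.85 × 48.4 × 325) = 102.2 mm.

a ≈ 102.2 mm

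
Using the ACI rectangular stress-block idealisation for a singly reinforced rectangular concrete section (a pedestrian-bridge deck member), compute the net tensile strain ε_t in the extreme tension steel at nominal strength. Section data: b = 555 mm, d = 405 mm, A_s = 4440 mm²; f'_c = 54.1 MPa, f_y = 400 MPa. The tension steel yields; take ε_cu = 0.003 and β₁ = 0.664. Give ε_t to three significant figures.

a = A_s f_y/(0.85 f'_c b) = 69.59 mm.
β₁ = 0.664, so c = a/β₁ = 69.59/0.664 = 104.80 mm.
From the linear strain diagram with ε_cu = 0.003: ε_t = 0.003 (d − c)/c = 0.003 × (405 − 104.80)/104.80 = 0.00859.
Since ε_t ≥ 0.005, the section is tension-controlled.

ε_t ≈ 0.00859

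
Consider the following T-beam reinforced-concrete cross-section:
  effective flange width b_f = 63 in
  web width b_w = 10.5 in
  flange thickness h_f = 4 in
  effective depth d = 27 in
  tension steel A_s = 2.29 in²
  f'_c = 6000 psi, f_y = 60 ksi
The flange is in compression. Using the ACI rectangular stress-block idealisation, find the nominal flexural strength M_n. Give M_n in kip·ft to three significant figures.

Tension: T = A_s f_y = 2.29 × 60 = 137.4 kips.
Try a within the flange: a = T/(0.85 f'_c b_f) = 137.4/(0.85 × 6 × 63) = 0.428 in.
Since a = 0.428 ≤ h_f = 4 in, the stress block lies entirely in the flange; analyse as a rectangular beam of width b_f.
M_n = T(d − a/2) = 137.4 × (27 − 0.214) = 3680.4 kip·in.
M_n = 3680.4/12 = 306.70 kip·ft.

M_n ≈ 307 kip·ft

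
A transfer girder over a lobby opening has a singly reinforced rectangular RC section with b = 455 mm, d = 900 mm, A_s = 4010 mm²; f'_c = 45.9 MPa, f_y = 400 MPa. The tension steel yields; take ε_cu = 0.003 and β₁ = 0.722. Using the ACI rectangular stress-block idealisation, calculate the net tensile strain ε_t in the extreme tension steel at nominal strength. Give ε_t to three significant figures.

ε_t ≈ 0.0186

a = A_s f_y/(0.85 f'_c b) = 90.36 mm.
β₁ = 0.722, so c = a/β₁ = 90.36/0.722 = 125.15 mm.
From the linear strain diagram with ε_cu = 0.003: ε_t = 0.003 (d − c)/c = 0.003 × (900 − 125.15)/125.15 = 0.0186.
Since ε_t ≥ 0.005, the section is tension-controlled.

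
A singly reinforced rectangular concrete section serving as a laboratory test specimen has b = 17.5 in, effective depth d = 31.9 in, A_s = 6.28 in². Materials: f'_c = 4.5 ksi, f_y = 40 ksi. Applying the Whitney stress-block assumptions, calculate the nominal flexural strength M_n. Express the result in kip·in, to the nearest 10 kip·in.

T = A_s f_y = 6.28 × 40 = 251.2 kips.
a = T/(0.85 f'_c b) = 251.2/(0.85 × 4.5 × 17.5) = 3.753 in.
M_n = T(d − a/2) = 251.2 × (31.9 − 1.8765) = 7541.9 kip·in.

M_n ≈ 7540 kip·in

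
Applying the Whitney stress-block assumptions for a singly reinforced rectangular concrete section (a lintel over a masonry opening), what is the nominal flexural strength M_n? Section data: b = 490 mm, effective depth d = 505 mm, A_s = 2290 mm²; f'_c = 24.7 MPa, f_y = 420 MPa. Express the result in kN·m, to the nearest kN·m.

T = A_s f_y = 2290 × 420 = 961800 N = 961.8 kN.
From C = T: a = T/(0.85 f'_c b) = 961800/(0.85 × 24.7 × 490) = 93.49 mm.
M_n = T(d − a/2) = 961.8 kN × (505 − 46.745) mm = 440.75 kN·m.

M_n ≈ 441 kN·m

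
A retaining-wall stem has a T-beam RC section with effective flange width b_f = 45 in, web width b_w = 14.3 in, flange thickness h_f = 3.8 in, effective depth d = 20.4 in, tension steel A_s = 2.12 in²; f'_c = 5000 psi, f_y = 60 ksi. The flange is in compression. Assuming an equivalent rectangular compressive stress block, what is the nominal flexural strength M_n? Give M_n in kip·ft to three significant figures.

M_n ≈ 213 kip·ft

Tension: T = A_s f_y = 2.12 × 60 = 127.2 kips.
Try a within the flange: a = T/(0.85 f'_c b_f) = 127.2/(0.85 × 5 × 45) = 0.665 in.
Since a = 0.665 ≤ h_f = 3.8 in, the stress block lies entirely in the flange; analyse as a rectangular beam of width b_f.
M_n = T(d − a/2) = 127.2 × (20.4 − 0.3325) = 2552.6 kip·in.
M_n = 2552.6/12 = 212.72 kip·ft.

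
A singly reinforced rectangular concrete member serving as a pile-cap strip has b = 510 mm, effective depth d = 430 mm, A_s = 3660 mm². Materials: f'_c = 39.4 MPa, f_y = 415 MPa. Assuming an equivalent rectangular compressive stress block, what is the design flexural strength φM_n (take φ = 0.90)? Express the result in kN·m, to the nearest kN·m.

φM_n ≈ 527 kN·m

T = A_s f_y = 3660 × 415 = 1518900 N = 1518.9 kN.
From C = T: a = T/(0.85 f'_c b) = 1518900/(0.85 × 39.4 × 510) = 88.93 mm.
M_n = T(d − a/2) = 1518.9 kN × (430 − 44.465) mm = 585.59 kN·m.
φM_n = 0.90 × 585.59 = 527.03 kN·m.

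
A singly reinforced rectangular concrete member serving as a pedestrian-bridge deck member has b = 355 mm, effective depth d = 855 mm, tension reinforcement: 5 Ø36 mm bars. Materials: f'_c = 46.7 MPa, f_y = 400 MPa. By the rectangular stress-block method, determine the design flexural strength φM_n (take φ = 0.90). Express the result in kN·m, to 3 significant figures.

A_s = 5 × 1018 = 5090 mm².
T = A_s f_y = 5090 × 400 = 2036000 N = 2036 kN.
From C = T: a = T/(0.85 f'_c b) = 2036000/(0.85 × 46.7 × 355) = 144.48 mm.
M_n = T(d − a/2) = 2036 kN × (855 − 72.24) mm = 1593.70 kN·m.
φM_n = 0.90 × 1593.70 = 1434.33 kN·m.

φM_n ≈ 1430 kN·m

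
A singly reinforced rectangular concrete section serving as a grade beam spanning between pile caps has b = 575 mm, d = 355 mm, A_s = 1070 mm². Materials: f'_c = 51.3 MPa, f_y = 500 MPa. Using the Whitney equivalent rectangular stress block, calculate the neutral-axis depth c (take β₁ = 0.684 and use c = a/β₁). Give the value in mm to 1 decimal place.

T = A_s f_y = 1070 × 500 = 535000 N = 535 kN.
Setting C = 0.85 f'_c a b equal to T: a = 535000/(0.85 × 51.3 × 575) = 21.338 mm.
With β₁ = 0.684, c = a/β₁ = 21.338/0.684 = 31.2 mm.

c ≈ 31.2 mm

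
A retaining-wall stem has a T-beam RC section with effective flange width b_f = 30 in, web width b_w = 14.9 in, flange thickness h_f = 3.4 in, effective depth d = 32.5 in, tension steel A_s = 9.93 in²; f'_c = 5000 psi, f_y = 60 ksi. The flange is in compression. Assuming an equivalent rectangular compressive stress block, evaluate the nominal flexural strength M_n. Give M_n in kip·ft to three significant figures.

M_n ≈ 1490 kip·ft

Tension: T = A_s f_y = 9.93 × 60 = 595.8 kips.
Try a within the flange: a = T/(0.85 f'_c b_f) = 595.8/(0.85 × 5 × 30) = 4.673 in.
a = 4.673 > h_f = 3.4 in: the block extends into the web. Split into flange-overhang and web parts.
C_f = 0.85 f'_c (b_f − b_w) h_f = 0.85 × 5 × (30 − 14.9) × 3.4 = 218.2 kips.
Remaining web compression depth: a_w = (T − C_f)/(0.85 f'_c b_w) = (595.8 − 218.2)/(0.85 × 5 × 14.9) = 5.963 in.
M_n = C_f(d − h_f/2) + (T − C_f)(d − a_w/2) = 218.2 × (32.5 − 1.7) + 377.6 × (32.5 − 2.9815) = 6720.6 + 11146.2 = 17866.8 kip·in.
M_n = 17866.8/12 = 1488.90 kip·ft.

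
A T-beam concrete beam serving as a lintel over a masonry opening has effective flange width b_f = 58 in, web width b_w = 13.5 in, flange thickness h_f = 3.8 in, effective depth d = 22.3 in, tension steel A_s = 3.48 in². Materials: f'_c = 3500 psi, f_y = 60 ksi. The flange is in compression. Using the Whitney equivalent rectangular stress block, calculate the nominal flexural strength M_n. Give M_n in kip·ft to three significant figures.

M_n ≈ 377 kip·ft

Tension: T = A_s f_y = 3.48 × 60 = 208.8 kips.
Try a within the flange: a = T/(0.85 f'_c b_f) = 208.8/(0.85 × 3.5 × 58) = 1.210 in.
Since a = 1.210 ≤ h_f = 3.8 in, the stress block lies entirely in the flange; analyse as a rectangular beam of width b_f.
M_n = T(d − a/2) = 208.8 × (22.3 − 0.605) = 4529.9 kip·in.
M_n = 4529.9/12 = 377.49 kip·ft.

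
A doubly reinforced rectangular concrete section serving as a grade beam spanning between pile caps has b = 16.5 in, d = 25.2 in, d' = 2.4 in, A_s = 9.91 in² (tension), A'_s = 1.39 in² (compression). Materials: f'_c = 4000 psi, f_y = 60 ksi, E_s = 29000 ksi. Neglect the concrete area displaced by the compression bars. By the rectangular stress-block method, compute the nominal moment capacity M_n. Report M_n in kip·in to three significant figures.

Assume both steels yield.
a = (A_s − A'_s) f_y/(0.85 f'_c b) = (9.91 − 1.39) × 60/(0.85 × 4 × 16.5) = 9.112 in.
c = a/β₁ = 9.112/0.85 = 10.720 in; ε'_s = 0.003(c − d')/c = 0.0023 ≥ ε_y = 0.0021, so the compression steel yields.
M_n = (A_s − A'_s) f_y (d − a/2) + A'_s f_y (d − d') = 511.2 × (25.2 − 4.556) + 83.4 × (25.2 − 2.4) = 10553.2 + 1901.5 = 12454.7 kip·in.

M_n ≈ 12500 kip·in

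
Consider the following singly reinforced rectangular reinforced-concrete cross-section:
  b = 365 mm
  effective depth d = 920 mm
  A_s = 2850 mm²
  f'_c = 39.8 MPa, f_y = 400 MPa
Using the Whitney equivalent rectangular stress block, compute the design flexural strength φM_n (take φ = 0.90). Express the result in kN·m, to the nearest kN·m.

φM_n ≈ 897 kN·m

T = A_s f_y = 2850 × 400 = 1140000 N = 1140 kN.
From C = T: a = T/(0.85 f'_c b) = 1140000/(0.85 × 39.8 × 365) = 92.32 mm.
M_n = T(d − a/2) = 1140 kN × (920 − 46.16) mm = 996.18 kN·m.
φM_n = 0.90 × 996.18 = 896.56 kN·m.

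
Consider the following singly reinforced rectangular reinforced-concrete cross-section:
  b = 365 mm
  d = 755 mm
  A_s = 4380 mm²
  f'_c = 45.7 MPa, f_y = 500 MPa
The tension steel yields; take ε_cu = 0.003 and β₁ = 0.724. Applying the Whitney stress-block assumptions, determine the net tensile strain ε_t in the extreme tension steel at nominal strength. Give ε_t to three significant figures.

a = A_s f_y/(0.85 f'_c b) = 154.46 mm.
β₁ = 0.724, so c = a/β₁ = 154.46/0.724 = 213.34 mm.
From the linear strain diagram with ε_cu = 0.003: ε_t = 0.003 (d − c)/c = 0.003 × (755 − 213.34)/213.34 = 0.00762.
Since ε_t ≥ 0.005, the section is tension-controlled.

ε_t ≈ 0.00762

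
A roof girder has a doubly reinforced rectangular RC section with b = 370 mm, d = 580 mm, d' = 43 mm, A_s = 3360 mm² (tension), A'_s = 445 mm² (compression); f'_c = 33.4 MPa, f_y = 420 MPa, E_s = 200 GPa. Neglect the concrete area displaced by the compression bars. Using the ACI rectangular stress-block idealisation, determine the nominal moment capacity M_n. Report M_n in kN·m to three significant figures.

M_n ≈ 739 kN·m

Assume both tension and compression steel yield.
Net tension couple steel: A_s − A'_s = 2915 mm².
a = (A_s − A'_s) f_y / (0.85 f'_c b) = 1224300/(0.85 × 33.4 × 370) = 116.55 mm.
c = a/β₁ = 116.55/0.811 = 143.71 mm; ε'_s = 0.003(c − d')/c = 0.0021 ≥ f_y/E_s = 0.0021, so compression steel does yield.
M_n = (A_s − A'_s) f_y (d − a/2) + A'_s f_y (d − d') = [1224300 × (580 − 58.275) + 186900 × (580 − 43)] × 10⁻⁶ = 638.75 + 100.37 = 739.12 kN·m.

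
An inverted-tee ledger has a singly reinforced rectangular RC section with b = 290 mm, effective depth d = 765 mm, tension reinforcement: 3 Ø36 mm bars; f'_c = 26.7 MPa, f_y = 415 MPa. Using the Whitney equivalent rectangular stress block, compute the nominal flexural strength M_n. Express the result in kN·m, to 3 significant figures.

M_n ≈ 848 kN·m

A_s = 3 × 1018 = 3054 mm².
T = A_s f_y = 3054 × 415 = 1267410 N = 1267.41 kN.
From C = T: a = T/(0.85 f'_c b) = 1267410/(0.85 × 26.7 × 290) = 192.57 mm.
M_n = T(d − a/2) = 1267.41 kN × (765 − 96.285) mm = 847.54 kN·m.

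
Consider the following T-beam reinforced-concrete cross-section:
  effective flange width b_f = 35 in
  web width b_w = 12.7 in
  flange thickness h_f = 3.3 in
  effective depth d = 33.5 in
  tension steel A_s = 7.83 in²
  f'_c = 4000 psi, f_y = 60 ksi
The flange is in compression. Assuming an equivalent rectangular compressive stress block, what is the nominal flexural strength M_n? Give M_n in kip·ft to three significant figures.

M_n ≈ 1230 kip·ft

Tension: T = A_s f_y = 7.83 × 60 = 469.8 kips.
Try a within the flange: a = T/(0.85 f'_c b_f) = 469.8/(0.85 × 4 × 35) = 3.948 in.
a = 3.948 > h_f = 3.3 in: the block extends into the web. Split into flange-overhang and web parts.
C_f = 0.85 f'_c (b_f − b_w) h_f = 0.85 × 4 × (35 − 12.7) × 3.3 = 250.2 kips.
Remaining web compression depth: a_w = (T − C_f)/(0.85 f'_c b_w) = (469.8 − 250.2)/(0.85 × 4 × 12.7) = 5.086 in.
M_n = C_f(d − h_f/2) + (T − C_f)(d − a_w/2) = 250.2 × (33.5 − 1.65) + 219.6 × (33.5 − 2.543) = 7968.9 + 6798.2 = 14767.1 kip·in.
M_n = 14767.1/12 = 1230.59 kip·ft.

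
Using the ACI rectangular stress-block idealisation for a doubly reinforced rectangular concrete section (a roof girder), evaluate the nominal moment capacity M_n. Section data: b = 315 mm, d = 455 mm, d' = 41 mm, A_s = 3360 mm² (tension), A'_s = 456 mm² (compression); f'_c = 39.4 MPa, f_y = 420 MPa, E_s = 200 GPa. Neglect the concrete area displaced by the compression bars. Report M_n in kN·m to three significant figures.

M_n ≈ 564 kN·m

Assume both tension and compression steel yield.
Net tension couple steel: A_s − A'_s = 2904 mm².
a = (A_s − A'_s) f_y / (0.85 f'_c b) = 1219680/(0.85 × 39.4 × 315) = 115.62 mm.
c = a/β₁ = 115.62/0.769 = 150.35 mm; ε'_s = 0.003(c − d')/c = 0.0022 ≥ f_y/E_s = 0.0021, so compression steel does yield.
M_n = (A_s − A'_s) f_y (d − a/2) + A'_s f_y (d − d') = [1219680 × (455 − 57.81) + 191520 × (455 − 41)] × 10⁻⁶ = 484.44 + 79.29 = 563.73 kN·m.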